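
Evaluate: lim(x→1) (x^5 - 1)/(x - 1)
This is a standard limit.

Factor or rationalize the expression:
  lim(x→1) (x^5 - 1)/(x - 1) = 5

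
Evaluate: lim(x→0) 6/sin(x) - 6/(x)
This is an ∞-∞ indeterminate form.

Combine fractions or rationalize to convert ∞-∞ to 0/0 form:
  lim(x→0) 6/sin(x) - 6/(x) = 0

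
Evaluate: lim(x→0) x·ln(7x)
This is a 0·∞ indeterminate form.

Rewrite 0·∞ as a quotient (0/0 or ∞/∞ form), then apply L'Hôpital's rule:
  lim(x→0) x·ln(7x) = 0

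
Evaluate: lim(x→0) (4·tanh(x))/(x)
This is a 0/0 indeterminate form.

Apply L'Hôpital's rule: differentiate numerator and denominator separately.
  f(x) = 4·tanh(x)   ⇒   f'(x) = 4 - 4·tanh(x)^2
  g(x) = x   ⇒   g'(x) = 1
  lim(x→0) f'(x)/g'(x) = lim(x→0) (4 - 4·tanh(x)^2)/(1)
  = 4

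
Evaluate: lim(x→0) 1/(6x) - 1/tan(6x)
This is an ∞-∞ indeterminate form.

Combine fractions or rationalize to convert ∞-∞ to 0/0 form:
  lim(x→0) 1/(6x) - 1/tan(6x) = 0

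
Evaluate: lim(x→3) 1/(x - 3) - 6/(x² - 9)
This is an ∞-∞ indeterminate form.

Combine fractions or rationalize to convert ∞-∞ to 0/0 form:
  lim(x→3) 1/(x - 3) - 6/(x² - 9) = 1/6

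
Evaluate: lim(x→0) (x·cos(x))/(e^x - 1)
This is a 0/0 indeterminate form.

Apply L'Hôpital's rule: differentiate numerator and denominator separately.
  f(x) = x·cos(x)   ⇒   f'(x) = -x·sin(x) + cos(x)
  g(x) = e^(x) - 1   ⇒   g'(x) = e^(x)
  lim(x→0) f'(x)/g'(x) = lim(x→0) (-x·sin(x) + cos(x))/(e^(x))
  = 1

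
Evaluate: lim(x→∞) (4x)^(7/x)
This is an exponential indeterminate form.

For exponential indeterminate forms, take the natural log:
  Let L = lim(x→∞) (4x)^(7/x)
  Then ln(L) = lim(x→∞) [exponent × ln(base)]
  Evaluate using L'Hôpital or standard limits, then exponentiate.
  L = 1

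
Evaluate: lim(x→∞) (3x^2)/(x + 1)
This is an ∞/∞ indeterminate form.

Apply L'Hôpital's rule: differentiate numerator and denominator separately.
  f(x) = 3·x^2   ⇒   f'(x) = 6·x
  g(x) = x + 1   ⇒   g'(x) = 1
  lim(x→∞) f'(x)/g'(x) = lim(x→∞) (6·x)/(1)
  = ∞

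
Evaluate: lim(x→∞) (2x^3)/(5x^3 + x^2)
This is an ∞/∞ indeterminate form.

Apply L'Hôpital's rule: differentiate numerator and denominator separately.
  f(x) = 2·x^3   ⇒   f'(x) = 6·x^2
  g(x) = 5·x^3 + x^2   ⇒   g'(x) = 15·x^2 + 2·x
  lim(x→∞) f'(x)/g'(x) = lim(x→∞) (6·x^2)/(15·x^2 + 2·x)
  = 2/5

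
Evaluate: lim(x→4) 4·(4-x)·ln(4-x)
This is a 0·∞ indeterminate form.

Rewrite 0·∞ as a quotient (0/0 or ∞/∞ form), then apply L'Hôpital's rule:
  lim(x→4) 4·(4-x)·ln(4-x) = 0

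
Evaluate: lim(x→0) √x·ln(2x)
This is a 0·∞ indeterminate form.

Rewrite 0·∞ as a quotient (0/0 or ∞/∞ form), then apply L'Hôpital's rule:
  lim(x→0) √x·ln(2x) = 0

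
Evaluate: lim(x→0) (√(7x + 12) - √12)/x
This is a standard limit.

Factor or rationalize the expression:
  lim(x→0) (√(7x + 12) - √12)/x = 7·sqrt(3)/12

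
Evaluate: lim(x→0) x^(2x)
This is an exponential indeterminate form.

For exponential indeterminate forms, take the natural log:
  Let L = lim(x→0) x^(2x)
  Then ln(L) = lim(x→0) [exponent × ln(base)]
  Evaluate using L'Hôpital or standard limits, then exponentiate.
  L = 1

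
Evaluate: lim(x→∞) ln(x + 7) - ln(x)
This is an ∞-∞ indeterminate form.

Combine fractions or rationalize to convert ∞-∞ to 0/0 form:
  lim(x→∞) ln(x + 7) - ln(x) = 0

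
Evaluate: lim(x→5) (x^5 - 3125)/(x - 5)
This is a standard limit.

Factor or rationalize the expression:
  lim(x→5) (x^5 - 3125)/(x - 5) = 3125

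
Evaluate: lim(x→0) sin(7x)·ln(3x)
This is a 0·∞ indeterminate form.

Rewrite 0·∞ as a quotient (0/0 or ∞/∞ form), then apply L'Hôpital's rule:
  lim(x→0) sin(7x)·ln(3x) = 0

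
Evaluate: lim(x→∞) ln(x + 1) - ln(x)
This is an ∞-∞ indeterminate form.

Combine fractions or rationalize to convert ∞-∞ to 0/0 form:
  lim(x→∞) ln(x + 1) - ln(x) = 0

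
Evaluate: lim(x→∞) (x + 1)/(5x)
This is an ∞/∞ indeterminate form.

Apply L'Hôpital's rule: differentiate numerator and denominator separately.
  f(x) = x + 1   ⇒   f'(x) = 1
  g(x) = 5·x   ⇒   g'(x) = 5
  lim(x→∞) f'(x)/g'(x) = lim(x→∞) (1)/(5)
  = 1/5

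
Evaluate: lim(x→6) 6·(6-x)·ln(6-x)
This is a 0·∞ indeterminate form.

Rewrite 0·∞ as a quotient (0/0 or ∞/∞ form), then apply L'Hôpital's rule:
  lim(x→6) 6·(6-x)·ln(6-x) = 0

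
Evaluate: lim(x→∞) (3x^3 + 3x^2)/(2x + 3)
This is an ∞/∞ indeterminate form.

Apply L'Hôpital's rule: differentiate numerator and denominator separately.
  f(x) = 3·x^3 + 3·x^2   ⇒   f'(x) = 9·x^2 + 6·x
  g(x) = 2·x + 3   ⇒   g'(x) = 2
  lim(x→∞) f'(x)/g'(x) = lim(x→∞) (9·x^2 + 6·x)/(2)
  = ∞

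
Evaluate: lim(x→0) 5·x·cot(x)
This is a 0·∞ indeterminate form.

Rewrite 0·∞ as a quotient (0/0 or ∞/∞ form), then apply L'Hôpital's rule:
  lim(x→0) 5·x·cot(x) = 5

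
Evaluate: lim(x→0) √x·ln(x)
This is a 0·∞ indeterminate form.

Rewrite 0·∞ as a quotient (0/0 or ∞/∞ form), then apply L'Hôpital's rule:
  lim(x→0) √x·ln(x) = 0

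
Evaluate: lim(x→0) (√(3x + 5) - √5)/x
This is a standard limit.

Factor or rationalize the expression:
  lim(x→0) (√(3x + 5) - √5)/x = 3·sqrt(5)/10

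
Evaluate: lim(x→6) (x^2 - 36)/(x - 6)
This is a standard limit.

Factor or rationalize the expression:
  lim(x→6) (x^2 - 36)/(x - 6) = 12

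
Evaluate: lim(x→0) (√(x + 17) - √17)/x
This is a standard limit.

Factor or rationalize the expression:
  lim(x→0) (√(x + 17) - √17)/x = sqrt(17)/34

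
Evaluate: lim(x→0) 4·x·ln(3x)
This is a 0·∞ indeterminate form.

Rewrite 0·∞ as a quotient (0/0 or ∞/∞ form), then apply L'Hôpital's rule:
  lim(x→0) 4·x·ln(3x) = 0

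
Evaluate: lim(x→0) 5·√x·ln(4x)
This is a 0·∞ indeterminate form.

Rewrite 0·∞ as a quotient (0/0 or ∞/∞ form), then apply L'Hôpital's rule:
  lim(x→0) 5·√x·ln(4x) = 0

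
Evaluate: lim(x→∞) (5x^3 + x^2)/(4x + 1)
This is an ∞/∞ indeterminate form.

Apply L'Hôpital's rule: differentiate numerator and denominator separately.
  f(x) = 5·x^3 + x^2   ⇒   f'(x) = 15·x^2 + 2·x
  g(x) = 4·x + 1   ⇒   g'(x) = 4
  lim(x→∞) f'(x)/g'(x) = lim(x→∞) (15·x^2 + 2·x)/(4)
  = ∞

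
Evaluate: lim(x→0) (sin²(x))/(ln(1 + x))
This is a 0/0 indeterminate form.

Apply L'Hôpital's rule: differentiate numerator and denominator separately.
  f(x) = sin(x)^2   ⇒   f'(x) = 2·sin(x)·cos(x)
  g(x) = ln(x + 1)   ⇒   g'(x) = 1/(x + 1)
  lim(x→0) f'(x)/g'(x) = lim(x→0) (2·sin(x)·cos(x))/(1/(x + 1))
  = 0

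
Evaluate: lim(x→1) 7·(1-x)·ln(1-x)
This is a 0·∞ indeterminate form.

Rewrite 0·∞ as a quotient (0/0 or ∞/∞ form), then apply L'Hôpital's rule:
  lim(x→1) 7·(1-x)·ln(1-x) = 0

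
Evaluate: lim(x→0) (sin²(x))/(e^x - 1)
This is a 0/0 indeterminate form.

Apply L'Hôpital's rule: differentiate numerator and denominator separately.
  f(x) = sin(x)^2   ⇒   f'(x) = 2·sin(x)·cos(x)
  g(x) = e^(x) - 1   ⇒   g'(x) = e^(x)
  lim(x→0) f'(x)/g'(x) = lim(x→0) (2·sin(x)·cos(x))/(e^(x))
  = 0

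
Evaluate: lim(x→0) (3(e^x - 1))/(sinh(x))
This is a 0/0 indeterminate form.

Apply L'Hôpital's rule: differentiate numerator and denominator separately.
  f(x) = 3·e^(x) - 3   ⇒   f'(x) = 3·e^(x)
  g(x) = sinh(x)   ⇒   g'(x) = cosh(x)
  lim(x→0) f'(x)/g'(x) = lim(x→0) (3·e^(x))/(cosh(x))
  = 3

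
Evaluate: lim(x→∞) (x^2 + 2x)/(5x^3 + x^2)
This is an ∞/∞ indeterminate form.

Apply L'Hôpital's rule: differentiate numerator and denominator separately.
  f(x) = x^2 + 2·x   ⇒   f'(x) = 2·x + 2
  g(x) = 5·x^3 + x^2   ⇒   g'(x) = 15·x^2 + 2·x
  lim(x→∞) f'(x)/g'(x) = lim(x→∞) (2·x + 2)/(15·x^2 + 2·x)
  = 0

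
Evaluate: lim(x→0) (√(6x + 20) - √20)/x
This is a standard limit.

Factor or rationalize the expression:
  lim(x→0) (√(6x + 20) - √20)/x = 3·sqrt(5)/10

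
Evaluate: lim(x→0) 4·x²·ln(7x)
This is a 0·∞ indeterminate form.

Rewrite 0·∞ as a quotient (0/0 or ∞/∞ form), then apply L'Hôpital's rule:
  lim(x→0) 4·x²·ln(7x) = 0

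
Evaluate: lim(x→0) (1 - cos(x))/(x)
This is a 0/0 indeterminate form.

Apply L'Hôpital's rule: differentiate numerator and denominator separately.
  f(x) = 1 - cos(x)   ⇒   f'(x) = sin(x)
  g(x) = x   ⇒   g'(x) = 1
  lim(x→0) f'(x)/g'(x) = lim(x→0) (sin(x))/(1)
  = 0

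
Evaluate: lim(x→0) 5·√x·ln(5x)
This is a 0·∞ indeterminate form.

Rewrite 0·∞ as a quotient (0/0 or ∞/∞ form), then apply L'Hôpital's rule:
  lim(x→0) 5·√x·ln(5x) = 0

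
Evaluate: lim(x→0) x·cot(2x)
This is a 0·∞ indeterminate form.

Rewrite 0·∞ as a quotient (0/0 or ∞/∞ form), then apply L'Hôpital's rule:
  lim(x→0) x·cot(2x) = 1/2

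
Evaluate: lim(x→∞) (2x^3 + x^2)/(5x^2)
This is an ∞/∞ indeterminate form.

Apply L'Hôpital's rule: differentiate numerator and denominator separately.
  f(x) = 2·x^3 + x^2   ⇒   f'(x) = 6·x^2 + 2·x
  g(x) = 5·x^2   ⇒   g'(x) = 10·x
  lim(x→∞) f'(x)/g'(x) = lim(x→∞) (6·x^2 + 2·x)/(10·x)
  = ∞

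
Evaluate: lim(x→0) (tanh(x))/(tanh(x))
This is a 0/0 indeterminate form.

Apply L'Hôpital's rule: differentiate numerator and denominator separately.
  f(x) = tanh(x)   ⇒   f'(x) = 1 - tanh(x)^2
  g(x) = tanh(x)   ⇒   g'(x) = 1 - tanh(x)^2
  lim(x→0) f'(x)/g'(x) = lim(x→0) (1 - tanh(x)^2)/(1 - tanh(x)^2)
  = 1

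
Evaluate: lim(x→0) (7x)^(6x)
This is an exponential indeterminate form.

For exponential indeterminate forms, take the natural log:
  Let L = lim(x→0) (7x)^(6x)
  Then ln(L) = lim(x→0) [exponent × ln(base)]
  Evaluate using L'Hôpital or standard limits, then exponentiate.
  L = 1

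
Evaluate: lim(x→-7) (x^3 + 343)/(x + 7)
This is a standard limit.

Factor or rationalize the expression:
  lim(x→-7) (x^3 + 343)/(x + 7) = 147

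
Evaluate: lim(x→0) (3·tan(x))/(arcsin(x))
This is a 0/0 indeterminate form.

Apply L'Hôpital's rule: differentiate numerator and denominator separately.
  f(x) = 3·tan(x)   ⇒   f'(x) = 3·tan(x)^2 + 3
  g(x) = asin(x)   ⇒   g'(x) = 1/sqrt(1 - x^2)
  lim(x→0) f'(x)/g'(x) = lim(x→0) (3·tan(x)^2 + 3)/(1/sqrt(1 - x^2))
  = 3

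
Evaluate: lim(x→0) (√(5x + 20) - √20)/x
This is a standard limit.

Factor or rationalize the expression:
  lim(x→0) (√(5x + 20) - √20)/x = sqrt(5)/4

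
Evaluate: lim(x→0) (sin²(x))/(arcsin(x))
This is a 0/0 indeterminate form.

Apply L'Hôpital's rule: differentiate numerator and denominator separately.
  f(x) = sin(x)^2   ⇒   f'(x) = 2·sin(x)·cos(x)
  g(x) = asin(x)   ⇒   g'(x) = 1/sqrt(1 - x^2)
  lim(x→0) f'(x)/g'(x) = lim(x→0) (2·sin(x)·cos(x))/(1/sqrt(1 - x^2))
  = 0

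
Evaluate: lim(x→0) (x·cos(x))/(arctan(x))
This is a 0/0 indeterminate form.

Apply L'Hôpital's rule: differentiate numerator and denominator separately.
  f(x) = x·cos(x)   ⇒   f'(x) = -x·sin(x) + cos(x)
  g(x) = atan(x)   ⇒   g'(x) = 1/(x^2 + 1)
  lim(x→0) f'(x)/g'(x) = lim(x→0) (-x·sin(x) + cos(x))/(1/(x^2 + 1))
  = 1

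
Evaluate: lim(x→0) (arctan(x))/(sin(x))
This is a 0/0 indeterminate form.

Apply L'Hôpital's rule: differentiate numerator and denominator separately.
  f(x) = atan(x)   ⇒   f'(x) = 1/(x^2 + 1)
  g(x) = sin(x)   ⇒   g'(x) = cos(x)
  lim(x→0) f'(x)/g'(x) = lim(x→0) (1/(x^2 + 1))/(cos(x))
  = 1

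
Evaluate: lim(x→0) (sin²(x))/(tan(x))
This is a 0/0 indeterminate form.

Apply L'Hôpital's rule: differentiate numerator and denominator separately.
  f(x) = sin(x)^2   ⇒   f'(x) = 2·sin(x)·cos(x)
  g(x) = tan(x)   ⇒   g'(x) = tan(x)^2 + 1
  lim(x→0) f'(x)/g'(x) = lim(x→0) (2·sin(x)·cos(x))/(tan(x)^2 + 1)
  = 0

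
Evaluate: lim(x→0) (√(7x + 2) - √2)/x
This is a standard limit.

Factor or rationalize the expression:
  lim(x→0) (√(7x + 2) - √2)/x = 7·sqrt(2)/4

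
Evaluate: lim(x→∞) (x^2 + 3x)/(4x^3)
This is an ∞/∞ indeterminate form.

Apply L'Hôpital's rule: differentiate numerator and denominator separately.
  f(x) = x^2 + 3·x   ⇒   f'(x) = 2·x + 3
  g(x) = 4·x^3   ⇒   g'(x) = 12·x^2
  lim(x→∞) f'(x)/g'(x) = lim(x→∞) (2·x + 3)/(12·x^2)
  = 0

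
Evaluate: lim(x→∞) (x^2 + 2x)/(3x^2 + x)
This is an ∞/∞ indeterminate form.

Apply L'Hôpital's rule: differentiate numerator and denominator separately.
  f(x) = x^2 + 2·x   ⇒   f'(x) = 2·x + 2
  g(x) = 3·x^2 + x   ⇒   g'(x) = 6·x + 1
  lim(x→∞) f'(x)/g'(x) = lim(x→∞) (2·x + 2)/(6·x + 1)
  = 1/3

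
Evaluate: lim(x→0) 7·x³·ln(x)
This is a 0·∞ indeterminate form.

Rewrite 0·∞ as a quotient (0/0 or ∞/∞ form), then apply L'Hôpital's rule:
  lim(x→0) 7·x³·ln(x) = 0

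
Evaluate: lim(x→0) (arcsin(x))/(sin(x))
This is a 0/0 indeterminate form.

Apply L'Hôpital's rule: differentiate numerator and denominator separately.
  f(x) = asin(x)   ⇒   f'(x) = 1/sqrt(1 - x^2)
  g(x) = sin(x)   ⇒   g'(x) = cos(x)
  lim(x→0) f'(x)/g'(x) = lim(x→0) (1/sqrt(1 - x^2))/(cos(x))
  = 1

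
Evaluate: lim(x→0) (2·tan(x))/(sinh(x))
This is a 0/0 indeterminate form.

Apply L'Hôpital's rule: differentiate numerator and denominator separately.
  f(x) = 2·tan(x)   ⇒   f'(x) = 2·tan(x)^2 + 2
  g(x) = sinh(x)   ⇒   g'(x) = cosh(x)
  lim(x→0) f'(x)/g'(x) = lim(x→0) (2·tan(x)^2 + 2)/(cosh(x))
  = 2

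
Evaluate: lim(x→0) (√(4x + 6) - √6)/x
This is a standard limit.

Factor or rationalize the expression:
  lim(x→0) (√(4x + 6) - √6)/x = sqrt(6)/3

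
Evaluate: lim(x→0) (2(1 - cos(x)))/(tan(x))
This is a 0/0 indeterminate form.

Apply L'Hôpital's rule: differentiate numerator and denominator separately.
  f(x) = 2 - 2·cos(x)   ⇒   f'(x) = 2·sin(x)
  g(x) = tan(x)   ⇒   g'(x) = tan(x)^2 + 1
  lim(x→0) f'(x)/g'(x) = lim(x→0) (2·sin(x))/(tan(x)^2 + 1)
  = 0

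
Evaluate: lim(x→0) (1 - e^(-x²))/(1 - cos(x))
This is a 0/0 indeterminate form.

Apply L'Hôpital's rule: differentiate numerator and denominator separately.
  f(x) = 1 - e^(-x^2)   ⇒   f'(x) = 2·x·e^(-x^2)
  g(x) = 1 - cos(x)   ⇒   g'(x) = sin(x)
  lim(x→0) f'(x)/g'(x) = lim(x→0) (2·x·e^(-x^2))/(sin(x))
  = 2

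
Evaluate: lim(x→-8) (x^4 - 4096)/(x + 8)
This is a standard limit.

Factor or rationalize the expression:
  lim(x→-8) (x^4 - 4096)/(x + 8) = -2048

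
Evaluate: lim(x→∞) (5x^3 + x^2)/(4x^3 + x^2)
This is an ∞/∞ indeterminate form.

Apply L'Hôpital's rule: differentiate numerator and denominator separately.
  f(x) = 5·x^3 + x^2   ⇒   f'(x) = 15·x^2 + 2·x
  g(x) = 4·x^3 + x^2   ⇒   g'(x) = 12·x^2 + 2·x
  lim(x→∞) f'(x)/g'(x) = lim(x→∞) (15·x^2 + 2·x)/(12·x^2 + 2·x)
  = 5/4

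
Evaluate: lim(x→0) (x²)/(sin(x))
This is a 0/0 indeterminate form.

Apply L'Hôpital's rule: differentiate numerator and denominator separately.
  f(x) = x^2   ⇒   f'(x) = 2·x
  g(x) = sin(x)   ⇒   g'(x) = cos(x)
  lim(x→0) f'(x)/g'(x) = lim(x→0) (2·x)/(cos(x))
  = 0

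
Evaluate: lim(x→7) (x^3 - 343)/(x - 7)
This is a standard limit.

Factor or rationalize the expression:
  lim(x→7) (x^3 - 343)/(x - 7) = 147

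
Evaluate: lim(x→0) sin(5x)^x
This is an exponential indeterminate form.

For exponential indeterminate forms, take the natural log:
  Let L = lim(x→0) sin(5x)^x
  Then ln(L) = lim(x→0) [exponent × ln(base)]
  Evaluate using L'Hôpital or standard limits, then exponentiate.
  L = 1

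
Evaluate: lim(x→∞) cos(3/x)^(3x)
This is an exponential indeterminate form.

For exponential indeterminate forms, take the natural log:
  Let L = lim(x→∞) cos(3/x)^(3x)
  Then ln(L) = lim(x→∞) [exponent × ln(base)]
  Evaluate using L'Hôpital or standard limits, then exponentiate.
  L = 1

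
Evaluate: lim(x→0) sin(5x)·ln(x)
This is a 0·∞ indeterminate form.

Rewrite 0·∞ as a quotient (0/0 or ∞/∞ form), then apply L'Hôpital's rule:
  lim(x→0) sin(5x)·ln(x) = 0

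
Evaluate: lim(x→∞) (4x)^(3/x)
This is an exponential indeterminate form.

For exponential indeterminate forms, take the natural log:
  Let L = lim(x→∞) (4x)^(3/x)
  Then ln(L) = lim(x→∞) [exponent × ln(base)]
  Evaluate using L'Hôpital or standard limits, then exponentiate.
  L = 1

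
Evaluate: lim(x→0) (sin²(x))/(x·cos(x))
This is a 0/0 indeterminate form.

Apply L'Hôpital's rule: differentiate numerator and denominator separately.
  f(x) = sin(x)^2   ⇒   f'(x) = 2·sin(x)·cos(x)
  g(x) = x·cos(x)   ⇒   g'(x) = -x·sin(x) + cos(x)
  lim(x→0) f'(x)/g'(x) = lim(x→0) (2·sin(x)·cos(x))/(-x·sin(x) + cos(x))
  = 0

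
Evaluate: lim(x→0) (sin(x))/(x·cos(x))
This is a 0/0 indeterminate form.

Apply L'Hôpital's rule: differentiate numerator and denominator separately.
  f(x) = sin(x)   ⇒   f'(x) = cos(x)
  g(x) = x·cos(x)   ⇒   g'(x) = -x·sin(x) + cos(x)
  lim(x→0) f'(x)/g'(x) = lim(x→0) (cos(x))/(-x·sin(x) + cos(x))
  = 1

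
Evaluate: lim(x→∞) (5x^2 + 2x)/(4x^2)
This is an ∞/∞ indeterminate form.

Apply L'Hôpital's rule: differentiate numerator and denominator separately.
  f(x) = 5·x^2 + 2·x   ⇒   f'(x) = 10·x + 2
  g(x) = 4·x^2   ⇒   g'(x) = 8·x
  lim(x→∞) f'(x)/g'(x) = lim(x→∞) (10·x + 2)/(8·x)
  = 5/4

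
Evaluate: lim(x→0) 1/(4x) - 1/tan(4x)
This is an ∞-∞ indeterminate form.

Combine fractions or rationalize to convert ∞-∞ to 0/0 form:
  lim(x→0) 1/(4x) - 1/tan(4x) = 0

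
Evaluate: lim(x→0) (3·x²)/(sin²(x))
This is a 0/0 indeterminate form.

Apply L'Hôpital's rule: differentiate numerator and denominator separately.
  f(x) = 3·x^2   ⇒   f'(x) = 6·x
  g(x) = sin(x)^2   ⇒   g'(x) = 2·sin(x)·cos(x)
  lim(x→0) f'(x)/g'(x) = lim(x→0) (6·x)/(2·sin(x)·cos(x))
  = 3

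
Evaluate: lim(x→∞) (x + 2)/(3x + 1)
This is an ∞/∞ indeterminate form.

Apply L'Hôpital's rule: differentiate numerator and denominator separately.
  f(x) = x + 2   ⇒   f'(x) = 1
  g(x) = 3·x + 1   ⇒   g'(x) = 3
  lim(x→∞) f'(x)/g'(x) = lim(x→∞) (1)/(3)
  = 1/3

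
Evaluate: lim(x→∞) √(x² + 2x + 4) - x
This is an ∞-∞ indeterminate form.

Combine fractions or rationalize to convert ∞-∞ to 0/0 form:
  lim(x→∞) √(x² + 2x + 4) - x = 1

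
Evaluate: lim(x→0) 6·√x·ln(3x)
This is a 0·∞ indeterminate form.

Rewrite 0·∞ as a quotient (0/0 or ∞/∞ form), then apply L'Hôpital's rule:
  lim(x→0) 6·√x·ln(3x) = 0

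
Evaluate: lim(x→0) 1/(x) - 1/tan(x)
This is an ∞-∞ indeterminate form.

Combine fractions or rationalize to convert ∞-∞ to 0/0 form:
  lim(x→0) 1/(x) - 1/tan(x) = 0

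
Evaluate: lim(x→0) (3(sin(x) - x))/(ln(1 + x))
This is a 0/0 indeterminate form.

Apply L'Hôpital's rule: differentiate numerator and denominator separately.
  f(x) = -3·x + 3·sin(x)   ⇒   f'(x) = 3·cos(x) - 3
  g(x) = ln(x + 1)   ⇒   g'(x) = 1/(x + 1)
  lim(x→0) f'(x)/g'(x) = lim(x→0) (3·cos(x) - 3)/(1/(x + 1))
  = 0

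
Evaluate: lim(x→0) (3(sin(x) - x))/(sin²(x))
This is a 0/0 indeterminate form.

Apply L'Hôpital's rule: differentiate numerator and denominator separately.
  f(x) = -3·x + 3·sin(x)   ⇒   f'(x) = 3·cos(x) - 3
  g(x) = sin(x)^2   ⇒   g'(x) = 2·sin(x)·cos(x)
  lim(x→0) f'(x)/g'(x) = lim(x→0) (3·cos(x) - 3)/(2·sin(x)·cos(x))
  = 0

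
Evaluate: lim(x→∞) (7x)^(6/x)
This is an exponential indeterminate form.

For exponential indeterminate forms, take the natural log:
  Let L = lim(x→∞) (7x)^(6/x)
  Then ln(L) = lim(x→∞) [exponent × ln(base)]
  Evaluate using L'Hôpital or standard limits, then exponentiate.
  L = 1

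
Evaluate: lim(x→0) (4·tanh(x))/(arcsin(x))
This is a 0/0 indeterminate form.

Apply L'Hôpital's rule: differentiate numerator and denominator separately.
  f(x) = 4·tanh(x)   ⇒   f'(x) = 4 - 4·tanh(x)^2
  g(x) = asin(x)   ⇒   g'(x) = 1/sqrt(1 - x^2)
  lim(x→0) f'(x)/g'(x) = lim(x→0) (4 - 4·tanh(x)^2)/(1/sqrt(1 - x^2))
  = 4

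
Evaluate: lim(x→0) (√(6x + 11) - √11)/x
This is a standard limit.

Factor or rationalize the expression:
  lim(x→0) (√(6x + 11) - √11)/x = 3·sqrt(11)/11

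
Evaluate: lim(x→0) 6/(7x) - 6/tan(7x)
This is an ∞-∞ indeterminate form.

Combine fractions or rationalize to convert ∞-∞ to 0/0 form:
  lim(x→0) 6/(7x) - 6/tan(7x) = 0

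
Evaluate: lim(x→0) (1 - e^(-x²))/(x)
This is a 0/0 indeterminate form.

Apply L'Hôpital's rule: differentiate numerator and denominator separately.
  f(x) = 1 - e^(-x^2)   ⇒   f'(x) = 2·x·e^(-x^2)
  g(x) = x   ⇒   g'(x) = 1
  lim(x→0) f'(x)/g'(x) = lim(x→0) (2·x·e^(-x^2))/(1)
  = 0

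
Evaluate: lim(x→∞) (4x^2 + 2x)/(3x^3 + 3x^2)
This is an ∞/∞ indeterminate form.

Apply L'Hôpital's rule: differentiate numerator and denominator separately.
  f(x) = 4·x^2 + 2·x   ⇒   f'(x) = 8·x + 2
  g(x) = 3·x^3 + 3·x^2   ⇒   g'(x) = 9·x^2 + 6·x
  lim(x→∞) f'(x)/g'(x) = lim(x→∞) (8·x + 2)/(9·x^2 + 6·x)
  = 0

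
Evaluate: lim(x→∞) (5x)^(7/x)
This is an exponential indeterminate form.

For exponential indeterminate forms, take the natural log:
  Let L = lim(x→∞) (5x)^(7/x)
  Then ln(L) = lim(x→∞) [exponent × ln(base)]
  Evaluate using L'Hôpital or standard limits, then exponentiate.
  L = 1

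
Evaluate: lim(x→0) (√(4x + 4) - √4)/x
This is a standard limit.

Factor or rationalize the expression:
  lim(x→0) (√(4x + 4) - √4)/x = 1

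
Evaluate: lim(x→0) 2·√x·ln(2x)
This is a 0·∞ indeterminate form.

Rewrite 0·∞ as a quotient (0/0 or ∞/∞ form), then apply L'Hôpital's rule:
  lim(x→0) 2·√x·ln(2x) = 0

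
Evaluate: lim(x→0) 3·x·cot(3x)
This is a 0·∞ indeterminate form.

Rewrite 0·∞ as a quotient (0/0 or ∞/∞ form), then apply L'Hôpital's rule:
  lim(x→0) 3·x·cot(3x) = 1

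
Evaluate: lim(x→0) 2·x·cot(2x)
This is a 0·∞ indeterminate form.

Rewrite 0·∞ as a quotient (0/0 or ∞/∞ form), then apply L'Hôpital's rule:
  lim(x→0) 2·x·cot(2x) = 1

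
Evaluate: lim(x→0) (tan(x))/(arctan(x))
This is a 0/0 indeterminate form.

Apply L'Hôpital's rule: differentiate numerator and denominator separately.
  f(x) = tan(x)   ⇒   f'(x) = tan(x)^2 + 1
  g(x) = atan(x)   ⇒   g'(x) = 1/(x^2 + 1)
  lim(x→0) f'(x)/g'(x) = lim(x→0) (tan(x)^2 + 1)/(1/(x^2 + 1))
  = 1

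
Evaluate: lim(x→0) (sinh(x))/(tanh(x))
This is a 0/0 indeterminate form.

Apply L'Hôpital's rule: differentiate numerator and denominator separately.
  f(x) = sinh(x)   ⇒   f'(x) = cosh(x)
  g(x) = tanh(x)   ⇒   g'(x) = 1 - tanh(x)^2
  lim(x→0) f'(x)/g'(x) = lim(x→0) (cosh(x))/(1 - tanh(x)^2)
  = 1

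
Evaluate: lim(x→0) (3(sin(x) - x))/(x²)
This is a 0/0 indeterminate form.

Apply L'Hôpital's rule: differentiate numerator and denominator separately.
  f(x) = -3·x + 3·sin(x)   ⇒   f'(x) = 3·cos(x) - 3
  g(x) = x^2   ⇒   g'(x) = 2·x
  lim(x→0) f'(x)/g'(x) = lim(x→0) (3·cos(x) - 3)/(2·x)
  = 0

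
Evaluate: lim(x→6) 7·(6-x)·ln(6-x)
This is a 0·∞ indeterminate form.

Rewrite 0·∞ as a quotient (0/0 or ∞/∞ form), then apply L'Hôpital's rule:
  lim(x→6) 7·(6-x)·ln(6-x) = 0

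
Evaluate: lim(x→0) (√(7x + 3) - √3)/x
This is a standard limit.

Factor or rationalize the expression:
  lim(x→0) (√(7x + 3) - √3)/x = 7·sqrt(3)/6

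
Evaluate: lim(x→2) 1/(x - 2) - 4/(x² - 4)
This is an ∞-∞ indeterminate form.

Combine fractions or rationalize to convert ∞-∞ to 0/0 form:
  lim(x→2) 1/(x - 2) - 4/(x² - 4) = 1/4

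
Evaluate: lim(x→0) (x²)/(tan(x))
This is a 0/0 indeterminate form.

Apply L'Hôpital's rule: differentiate numerator and denominator separately.
  f(x) = x^2   ⇒   f'(x) = 2·x
  g(x) = tan(x)   ⇒   g'(x) = tan(x)^2 + 1
  lim(x→0) f'(x)/g'(x) = lim(x→0) (2·x)/(tan(x)^2 + 1)
  = 0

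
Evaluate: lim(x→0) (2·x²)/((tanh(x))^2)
This is a 0/0 indeterminate form.

Apply L'Hôpital's rule: differentiate numerator and denominator separately.
  f(x) = 2·x^2   ⇒   f'(x) = 4·x
  g(x) = tanh(x)^2   ⇒   g'(x) = (2 - 2·tanh(x)^2)·tanh(x)
  lim(x→0) f'(x)/g'(x) = lim(x→0) (4·x)/((2 - 2·tanh(x)^2)·tanh(x))
  = 2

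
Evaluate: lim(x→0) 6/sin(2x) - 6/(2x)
This is an ∞-∞ indeterminate form.

Combine fractions or rationalize to convert ∞-∞ to 0/0 form:
  lim(x→0) 6/sin(2x) - 6/(2x) = 0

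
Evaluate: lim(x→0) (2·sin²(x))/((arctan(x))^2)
This is a 0/0 indeterminate form.

Apply L'Hôpital's rule: differentiate numerator and denominator separately.
  f(x) = 2·sin(x)^2   ⇒   f'(x) = 4·sin(x)·cos(x)
  g(x) = atan(x)^2   ⇒   g'(x) = 2·atan(x)/(x^2 + 1)
  lim(x→0) f'(x)/g'(x) = lim(x→0) (4·sin(x)·cos(x))/(2·atan(x)/(x^2 + 1))
  = 2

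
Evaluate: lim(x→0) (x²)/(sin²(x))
This is a 0/0 indeterminate form.

Apply L'Hôpital's rule: differentiate numerator and denominator separately.
  f(x) = x^2   ⇒   f'(x) = 2·x
  g(x) = sin(x)^2   ⇒   g'(x) = 2·sin(x)·cos(x)
  lim(x→0) f'(x)/g'(x) = lim(x→0) (2·x)/(2·sin(x)·cos(x))
  = 1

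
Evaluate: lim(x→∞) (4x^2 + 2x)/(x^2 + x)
This is an ∞/∞ indeterminate form.

Apply L'Hôpital's rule: differentiate numerator and denominator separately.
  f(x) = 4·x^2 + 2·x   ⇒   f'(x) = 8·x + 2
  g(x) = x^2 + x   ⇒   g'(x) = 2·x + 1
  lim(x→∞) f'(x)/g'(x) = lim(x→∞) (8·x + 2)/(2·x + 1)
  = 4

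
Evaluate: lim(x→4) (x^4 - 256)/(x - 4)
This is a standard limit.

Factor or rationalize the expression:
  lim(x→4) (x^4 - 256)/(x - 4) = 256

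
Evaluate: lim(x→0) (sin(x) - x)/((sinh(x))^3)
This is a 0/0 indeterminate form.

Apply L'Hôpital's rule: differentiate numerator and denominator separately.
  f(x) = -x + sin(x)   ⇒   f'(x) = cos(x) - 1
  g(x) = sinh(x)^3   ⇒   g'(x) = 3·sinh(x)^2·cosh(x)
  lim(x→0) f'(x)/g'(x) = lim(x→0) (cos(x) - 1)/(3·sinh(x)^2·cosh(x))
  = -1/6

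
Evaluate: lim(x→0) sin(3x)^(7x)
This is an exponential indeterminate form.

For exponential indeterminate forms, take the natural log:
  Let L = lim(x→0) sin(3x)^(7x)
  Then ln(L) = lim(x→0) [exponent × ln(base)]
  Evaluate using L'Hôpital or standard limits, then exponentiate.
  L = 1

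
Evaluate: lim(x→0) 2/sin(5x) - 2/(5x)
This is an ∞-∞ indeterminate form.

Combine fractions or rationalize to convert ∞-∞ to 0/0 form:
  lim(x→0) 2/sin(5x) - 2/(5x) = 0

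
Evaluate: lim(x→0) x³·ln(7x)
This is a 0·∞ indeterminate form.

Rewrite 0·∞ as a quotient (0/0 or ∞/∞ form), then apply L'Hôpital's rule:
  lim(x→0) x³·ln(7x) = 0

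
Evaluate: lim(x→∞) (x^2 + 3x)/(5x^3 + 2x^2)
This is an ∞/∞ indeterminate form.

Apply L'Hôpital's rule: differentiate numerator and denominator separately.
  f(x) = x^2 + 3·x   ⇒   f'(x) = 2·x + 3
  g(x) = 5·x^3 + 2·x^2   ⇒   g'(x) = 15·x^2 + 4·x
  lim(x→∞) f'(x)/g'(x) = lim(x→∞) (2·x + 3)/(15·x^2 + 4·x)
  = 0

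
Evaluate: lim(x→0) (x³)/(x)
This is a 0/0 indeterminate form.

Apply L'Hôpital's rule: differentiate numerator and denominator separately.
  f(x) = x^3   ⇒   f'(x) = 3·x^2
  g(x) = x   ⇒   g'(x) = 1
  lim(x→0) f'(x)/g'(x) = lim(x→0) (3·x^2)/(1)
  = 0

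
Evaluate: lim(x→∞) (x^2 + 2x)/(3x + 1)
This is an ∞/∞ indeterminate form.

Apply L'Hôpital's rule: differentiate numerator and denominator separately.
  f(x) = x^2 + 2·x   ⇒   f'(x) = 2·x + 2
  g(x) = 3·x + 1   ⇒   g'(x) = 3
  lim(x→∞) f'(x)/g'(x) = lim(x→∞) (2·x + 2)/(3)
  = ∞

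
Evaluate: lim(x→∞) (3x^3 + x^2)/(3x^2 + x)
This is an ∞/∞ indeterminate form.

Apply L'Hôpital's rule: differentiate numerator and denominator separately.
  f(x) = 3·x^3 + x^2   ⇒   f'(x) = 9·x^2 + 2·x
  g(x) = 3·x^2 + x   ⇒   g'(x) = 6·x + 1
  lim(x→∞) f'(x)/g'(x) = lim(x→∞) (9·x^2 + 2·x)/(6·x + 1)
  = ∞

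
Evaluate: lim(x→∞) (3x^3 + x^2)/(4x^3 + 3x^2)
This is an ∞/∞ indeterminate form.

Apply L'Hôpital's rule: differentiate numerator and denominator separately.
  f(x) = 3·x^3 + x^2   ⇒   f'(x) = 9·x^2 + 2·x
  g(x) = 4·x^3 + 3·x^2   ⇒   g'(x) = 12·x^2 + 6·x
  lim(x→∞) f'(x)/g'(x) = lim(x→∞) (9·x^2 + 2·x)/(12·x^2 + 6·x)
  = 3/4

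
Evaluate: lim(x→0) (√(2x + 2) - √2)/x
This is a standard limit.

Factor or rationalize the expression:
  lim(x→0) (√(2x + 2) - √2)/x = sqrt(2)/2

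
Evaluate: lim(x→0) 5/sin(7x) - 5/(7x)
This is an ∞-∞ indeterminate form.

Combine fractions or rationalize to convert ∞-∞ to 0/0 form:
  lim(x→0) 5/sin(7x) - 5/(7x) = 0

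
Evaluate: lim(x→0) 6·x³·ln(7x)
This is a 0·∞ indeterminate form.

Rewrite 0·∞ as a quotient (0/0 or ∞/∞ form), then apply L'Hôpital's rule:
  lim(x→0) 6·x³·ln(7x) = 0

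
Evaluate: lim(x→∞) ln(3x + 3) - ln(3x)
This is an ∞-∞ indeterminate form.

Combine fractions or rationalize to convert ∞-∞ to 0/0 form:
  lim(x→∞) ln(3x + 3) - ln(3x) = 0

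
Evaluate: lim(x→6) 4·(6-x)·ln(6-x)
This is a 0·∞ indeterminate form.

Rewrite 0·∞ as a quotient (0/0 or ∞/∞ form), then apply L'Hôpital's rule:
  lim(x→6) 4·(6-x)·ln(6-x) = 0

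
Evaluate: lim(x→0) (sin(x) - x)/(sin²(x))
This is a 0/0 indeterminate form.

Apply L'Hôpital's rule: differentiate numerator and denominator separately.
  f(x) = -x + sin(x)   ⇒   f'(x) = cos(x) - 1
  g(x) = sin(x)^2   ⇒   g'(x) = 2·sin(x)·cos(x)
  lim(x→0) f'(x)/g'(x) = lim(x→0) (cos(x) - 1)/(2·sin(x)·cos(x))
  = 0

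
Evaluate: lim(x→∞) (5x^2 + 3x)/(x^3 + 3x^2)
This is an ∞/∞ indeterminate form.

Apply L'Hôpital's rule: differentiate numerator and denominator separately.
  f(x) = 5·x^2 + 3·x   ⇒   f'(x) = 10·x + 3
  g(x) = x^3 + 3·x^2   ⇒   g'(x) = 3·x^2 + 6·x
  lim(x→∞) f'(x)/g'(x) = lim(x→∞) (10·x + 3)/(3·x^2 + 6·x)
  = 0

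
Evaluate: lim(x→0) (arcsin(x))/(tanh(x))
This is a 0/0 indeterminate form.

Apply L'Hôpital's rule: differentiate numerator and denominator separately.
  f(x) = asin(x)   ⇒   f'(x) = 1/sqrt(1 - x^2)
  g(x) = tanh(x)   ⇒   g'(x) = 1 - tanh(x)^2
  lim(x→0) f'(x)/g'(x) = lim(x→0) (1/sqrt(1 - x^2))/(1 - tanh(x)^2)
  = 1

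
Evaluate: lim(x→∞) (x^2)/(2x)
This is an ∞/∞ indeterminate form.

Apply L'Hôpital's rule: differentiate numerator and denominator separately.
  f(x) = x^2   ⇒   f'(x) = 2·x
  g(x) = 2·x   ⇒   g'(x) = 2
  lim(x→∞) f'(x)/g'(x) = lim(x→∞) (2·x)/(2)
  = ∞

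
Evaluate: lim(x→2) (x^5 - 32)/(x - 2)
This is a standard limit.

Factor or rationalize the expression:
  lim(x→2) (x^5 - 32)/(x - 2) = 80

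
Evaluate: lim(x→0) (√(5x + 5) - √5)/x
This is a standard limit.

Factor or rationalize the expression:
  lim(x→0) (√(5x + 5) - √5)/x = sqrt(5)/2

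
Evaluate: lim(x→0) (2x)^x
This is an exponential indeterminate form.

For exponential indeterminate forms, take the natural log:
  Let L = lim(x→0) (2x)^x
  Then ln(L) = lim(x→0) [exponent × ln(base)]
  Evaluate using L'Hôpital or standard limits, then exponentiate.
  L = 1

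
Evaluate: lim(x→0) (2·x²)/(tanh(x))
This is a 0/0 indeterminate form.

Apply L'Hôpital's rule: differentiate numerator and denominator separately.
  f(x) = 2·x^2   ⇒   f'(x) = 4·x
  g(x) = tanh(x)   ⇒   g'(x) = 1 - tanh(x)^2
  lim(x→0) f'(x)/g'(x) = lim(x→0) (4·x)/(1 - tanh(x)^2)
  = 0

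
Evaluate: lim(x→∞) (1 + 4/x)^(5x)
This is an exponential indeterminate form.

For exponential indeterminate forms, take the natural log:
  Let L = lim(x→∞) (1 + 4/x)^(5x)
  Then ln(L) = lim(x→∞) [exponent × ln(base)]
  Evaluate using L'Hôpital or standard limits, then exponentiate.
  L = e^(20)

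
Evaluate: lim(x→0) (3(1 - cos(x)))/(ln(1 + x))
This is a 0/0 indeterminate form.

Apply L'Hôpital's rule: differentiate numerator and denominator separately.
  f(x) = 3 - 3·cos(x)   ⇒   f'(x) = 3·sin(x)
  g(x) = ln(x + 1)   ⇒   g'(x) = 1/(x + 1)
  lim(x→0) f'(x)/g'(x) = lim(x→0) (3·sin(x))/(1/(x + 1))
  = 0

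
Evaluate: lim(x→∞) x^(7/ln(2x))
This is an exponential indeterminate form.

For exponential indeterminate forms, take the natural log:
  Let L = lim(x→∞) x^(7/ln(2x))
  Then ln(L) = lim(x→∞) [exponent × ln(base)]
  Evaluate using L'Hôpital or standard limits, then exponentiate.
  L = e^(7)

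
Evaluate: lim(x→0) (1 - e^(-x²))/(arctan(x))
This is a 0/0 indeterminate form.

Apply L'Hôpital's rule: differentiate numerator and denominator separately.
  f(x) = 1 - e^(-x^2)   ⇒   f'(x) = 2·x·e^(-x^2)
  g(x) = atan(x)   ⇒   g'(x) = 1/(x^2 + 1)
  lim(x→0) f'(x)/g'(x) = lim(x→0) (2·x·e^(-x^2))/(1/(x^2 + 1))
  = 0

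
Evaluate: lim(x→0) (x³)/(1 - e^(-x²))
This is a 0/0 indeterminate form.

Apply L'Hôpital's rule: differentiate numerator and denominator separately.
  f(x) = x^3   ⇒   f'(x) = 3·x^2
  g(x) = 1 - e^(-x^2)   ⇒   g'(x) = 2·x·e^(-x^2)
  lim(x→0) f'(x)/g'(x) = lim(x→0) (3·x^2)/(2·x·e^(-x^2))
  = 0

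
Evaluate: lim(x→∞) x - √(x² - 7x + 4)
This is an ∞-∞ indeterminate form.

Combine fractions or rationalize to convert ∞-∞ to 0/0 form:
  lim(x→∞) x - √(x² - 7x + 4) = 7/2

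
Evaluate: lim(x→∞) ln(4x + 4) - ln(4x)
This is an ∞-∞ indeterminate form.

Combine fractions or rationalize to convert ∞-∞ to 0/0 form:
  lim(x→∞) ln(4x + 4) - ln(4x) = 0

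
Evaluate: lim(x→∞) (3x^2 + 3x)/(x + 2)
This is an ∞/∞ indeterminate form.

Apply L'Hôpital's rule: differentiate numerator and denominator separately.
  f(x) = 3·x^2 + 3·x   ⇒   f'(x) = 6·x + 3
  g(x) = x + 2   ⇒   g'(x) = 1
  lim(x→∞) f'(x)/g'(x) = lim(x→∞) (6·x + 3)/(1)
  = ∞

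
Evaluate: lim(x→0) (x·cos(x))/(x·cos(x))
This is a 0/0 indeterminate form.

Apply L'Hôpital's rule: differentiate numerator and denominator separately.
  f(x) = x·cos(x)   ⇒   f'(x) = -x·sin(x) + cos(x)
  g(x) = x·cos(x)   ⇒   g'(x) = -x·sin(x) + cos(x)
  lim(x→0) f'(x)/g'(x) = lim(x→0) (-x·sin(x) + cos(x))/(-x·sin(x) + cos(x))
  = 1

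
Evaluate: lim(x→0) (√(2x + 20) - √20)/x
This is a standard limit.

Factor or rationalize the expression:
  lim(x→0) (√(2x + 20) - √20)/x = sqrt(5)/10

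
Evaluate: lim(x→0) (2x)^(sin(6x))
This is an exponential indeterminate form.

For exponential indeterminate forms, take the natural log:
  Let L = lim(x→0) (2x)^(sin(6x))
  Then ln(L) = lim(x→0) [exponent × ln(base)]
  Evaluate using L'Hôpital or standard limits, then exponentiate.
  L = 1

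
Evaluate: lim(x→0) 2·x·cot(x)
This is a 0·∞ indeterminate form.

Rewrite 0·∞ as a quotient (0/0 or ∞/∞ form), then apply L'Hôpital's rule:
  lim(x→0) 2·x·cot(x) = 2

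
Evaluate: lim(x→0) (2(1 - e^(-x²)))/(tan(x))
This is a 0/0 indeterminate form.

Apply L'Hôpital's rule: differentiate numerator and denominator separately.
  f(x) = 2 - 2·e^(-x^2)   ⇒   f'(x) = 4·x·e^(-x^2)
  g(x) = tan(x)   ⇒   g'(x) = tan(x)^2 + 1
  lim(x→0) f'(x)/g'(x) = lim(x→0) (4·x·e^(-x^2))/(tan(x)^2 + 1)
  = 0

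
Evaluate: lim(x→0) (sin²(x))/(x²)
This is a 0/0 indeterminate form.

Apply L'Hôpital's rule: differentiate numerator and denominator separately.
  f(x) = sin(x)^2   ⇒   f'(x) = 2·sin(x)·cos(x)
  g(x) = x^2   ⇒   g'(x) = 2·x
  lim(x→0) f'(x)/g'(x) = lim(x→0) (2·sin(x)·cos(x))/(2·x)
  = 1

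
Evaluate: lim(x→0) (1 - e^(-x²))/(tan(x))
This is a 0/0 indeterminate form.

Apply L'Hôpital's rule: differentiate numerator and denominator separately.
  f(x) = 1 - e^(-x^2)   ⇒   f'(x) = 2·x·e^(-x^2)
  g(x) = tan(x)   ⇒   g'(x) = tan(x)^2 + 1
  lim(x→0) f'(x)/g'(x) = lim(x→0) (2·x·e^(-x^2))/(tan(x)^2 + 1)
  = 0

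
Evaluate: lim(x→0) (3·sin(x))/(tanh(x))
This is a 0/0 indeterminate form.

Apply L'Hôpital's rule: differentiate numerator and denominator separately.
  f(x) = 3·sin(x)   ⇒   f'(x) = 3·cos(x)
  g(x) = tanh(x)   ⇒   g'(x) = 1 - tanh(x)^2
  lim(x→0) f'(x)/g'(x) = lim(x→0) (3·cos(x))/(1 - tanh(x)^2)
  = 3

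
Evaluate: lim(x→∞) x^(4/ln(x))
This is an exponential indeterminate form.

For exponential indeterminate forms, take the natural log:
  Let L = lim(x→∞) x^(4/ln(x))
  Then ln(L) = lim(x→∞) [exponent × ln(base)]
  Evaluate using L'Hôpital or standard limits, then exponentiate.
  L = e^(4)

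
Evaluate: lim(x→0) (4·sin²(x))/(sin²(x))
This is a 0/0 indeterminate form.

Apply L'Hôpital's rule: differentiate numerator and denominator separately.
  f(x) = 4·sin(x)^2   ⇒   f'(x) = 8·sin(x)·cos(x)
  g(x) = sin(x)^2   ⇒   g'(x) = 2·sin(x)·cos(x)
  lim(x→0) f'(x)/g'(x) = lim(x→0) (8·sin(x)·cos(x))/(2·sin(x)·cos(x))
  = 4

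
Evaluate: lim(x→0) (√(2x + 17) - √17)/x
This is a standard limit.

Factor or rationalize the expression:
  lim(x→0) (√(2x + 17) - √17)/x = sqrt(17)/17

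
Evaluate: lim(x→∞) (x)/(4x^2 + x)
This is an ∞/∞ indeterminate form.

Apply L'Hôpital's rule: differentiate numerator and denominator separately.
  f(x) = x   ⇒   f'(x) = 1
  g(x) = 4·x^2 + x   ⇒   g'(x) = 8·x + 1
  lim(x→∞) f'(x)/g'(x) = lim(x→∞) (1)/(8·x + 1)
  = 0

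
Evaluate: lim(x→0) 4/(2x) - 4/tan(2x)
This is an ∞-∞ indeterminate form.

Combine fractions or rationalize to convert ∞-∞ to 0/0 form:
  lim(x→0) 4/(2x) - 4/tan(2x) = 0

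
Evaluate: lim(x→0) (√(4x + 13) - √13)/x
This is a standard limit.

Factor or rationalize the expression:
  lim(x→0) (√(4x + 13) - √13)/x = 2·sqrt(13)/13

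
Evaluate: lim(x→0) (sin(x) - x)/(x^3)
This is a 0/0 indeterminate form.

Apply L'Hôpital's rule: differentiate numerator and denominator separately.
  f(x) = -x + sin(x)   ⇒   f'(x) = cos(x) - 1
  g(x) = x^3   ⇒   g'(x) = 3·x^2
  lim(x→0) f'(x)/g'(x) = lim(x→0) (cos(x) - 1)/(3·x^2)
  = -1/6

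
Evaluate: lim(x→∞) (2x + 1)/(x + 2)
This is an ∞/∞ indeterminate form.

Apply L'Hôpital's rule: differentiate numerator and denominator separately.
  f(x) = 2·x + 1   ⇒   f'(x) = 2
  g(x) = x + 2   ⇒   g'(x) = 1
  lim(x→∞) f'(x)/g'(x) = lim(x→∞) (2)/(1)
  = 2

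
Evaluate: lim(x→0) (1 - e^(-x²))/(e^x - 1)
This is a 0/0 indeterminate form.

Apply L'Hôpital's rule: differentiate numerator and denominator separately.
  f(x) = 1 - e^(-x^2)   ⇒   f'(x) = 2·x·e^(-x^2)
  g(x) = e^(x) - 1   ⇒   g'(x) = e^(x)
  lim(x→0) f'(x)/g'(x) = lim(x→0) (2·x·e^(-x^2))/(e^(x))
  = 0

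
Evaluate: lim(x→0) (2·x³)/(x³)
This is a 0/0 indeterminate form.

Apply L'Hôpital's rule: differentiate numerator and denominator separately.
  f(x) = 2·x^3   ⇒   f'(x) = 6·x^2
  g(x) = x^3   ⇒   g'(x) = 3·x^2
  lim(x→0) f'(x)/g'(x) = lim(x→0) (6·x^2)/(3·x^2)
  = 2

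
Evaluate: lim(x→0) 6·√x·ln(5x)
This is a 0·∞ indeterminate form.

Rewrite 0·∞ as a quotient (0/0 or ∞/∞ form), then apply L'Hôpital's rule:
  lim(x→0) 6·√x·ln(5x) = 0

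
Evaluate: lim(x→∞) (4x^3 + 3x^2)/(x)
This is an ∞/∞ indeterminate form.

Apply L'Hôpital's rule: differentiate numerator and denominator separately.
  f(x) = 4·x^3 + 3·x^2   ⇒   f'(x) = 12·x^2 + 6·x
  g(x) = x   ⇒   g'(x) = 1
  lim(x→∞) f'(x)/g'(x) = lim(x→∞) (12·x^2 + 6·x)/(1)
  = ∞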